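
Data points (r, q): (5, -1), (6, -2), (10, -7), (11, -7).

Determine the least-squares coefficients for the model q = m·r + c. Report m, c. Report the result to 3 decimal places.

m = -1.077, c = 4.365

Forming MᵀM = [[282, 32]; [32, 4]] and Mᵀq = [-164, -17]ᵀ gives MᵀM·[m, c]ᵀ = Mᵀq.
det = 282·4 − 32² = 104.
m = ((-164)·4 − 32·(-17))/104 = -14/13; c = (282·(-17) − 32·(-164))/104 = 227/52.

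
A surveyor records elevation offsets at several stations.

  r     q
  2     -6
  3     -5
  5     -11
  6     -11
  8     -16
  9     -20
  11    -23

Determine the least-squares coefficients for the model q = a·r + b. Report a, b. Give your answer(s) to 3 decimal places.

a = -2.061, b = -0.189

Compute the Gram sums: Σr·r = 340, Σr = 44, Σ1 = 7.
Right-hand side: Σr·q = -709, Σq = -92.
AᵀA·[a, b]ᵀ = Aᵀq becomes [[340, 44]; [44, 7]]·[a, b]ᵀ = [-709, -92]ᵀ.
Eliminating b: 7·(row 1) − 44·(row 2) gives 444·a = 7·(-709) − 44·(-92) = -915, so a = -305/148.
Then b = ((-92) − 44·(-305/148))/7 = -7/37.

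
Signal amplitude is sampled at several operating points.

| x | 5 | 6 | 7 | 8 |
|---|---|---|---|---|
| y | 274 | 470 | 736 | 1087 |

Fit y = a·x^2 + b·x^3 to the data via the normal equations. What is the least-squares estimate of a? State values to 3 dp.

a = 1.091

From the data, Σx^2·x^2 = 8418, Σx^2·x^3 = 60476, Σx^3·x^3 = 442074.
For Aᵀy: Σx^2·y = 129402, Σx^3·y = 944762.
Determinant 8418·442074 − 60476² = 64032356.
a = (129402·442074 − 60476·944762)/64032356 = 17458259/16008089; b = (8418·944762 − 60476·129402)/64032356 = 31822791/16008089.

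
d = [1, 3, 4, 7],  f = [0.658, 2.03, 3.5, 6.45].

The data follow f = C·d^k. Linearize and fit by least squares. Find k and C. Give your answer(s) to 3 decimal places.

Let Y = ln f. Fitting Y = k·ln d + ln C by least squares:
Over the data: Σln d = 4.4308, Σ(ln d)² = 6.9153, Σln f = 3.4063, Σln d·ln f = 6.1419.
Normal system: [[6.9153, 4.4308]; [4.4308, 4]]·[k, ln C]ᵀ = [6.1419, 3.4063]ᵀ.
Δ = 6.9153·4 − (4.4308)² = 8.0292; k = (6.1419·4 − 4.4308·3.4063)/8.0292 = 1.18004, ln C = (6.9153·3.4063 − 4.4308·6.1419)/8.0292 = -0.45555, so C = exp(-0.45555) = 0.63410.

k = 1.180, C = 0.634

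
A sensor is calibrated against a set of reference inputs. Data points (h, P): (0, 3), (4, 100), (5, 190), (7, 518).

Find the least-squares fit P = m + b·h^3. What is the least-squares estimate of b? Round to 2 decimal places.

Forming AᵀA = [[4, 532]; [532, 137370]] and AᵀP = [811, 207824]ᵀ gives AᵀA·[m, b]ᵀ = AᵀP.
det = 4·137370 − 532² = 266456.
m = (811·137370 − 532·207824)/266456 = 22229/7012; b = (4·207824 − 532·811)/266456 = 99961/66614.

b = 1.50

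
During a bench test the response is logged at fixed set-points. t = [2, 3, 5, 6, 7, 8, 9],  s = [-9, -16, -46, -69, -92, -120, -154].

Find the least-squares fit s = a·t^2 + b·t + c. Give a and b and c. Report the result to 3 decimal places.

a = -2.003, b = 1.268, c = -2.833

Sums needed: Σt^2·t^2 = 15076, Σt^2·t = 1960, Σt^2 = 268, Σt·t = 268, Σt = 40, Σ1 = 7.
Moment sums: Σt^2·s = -28476, Σt·s = -3700, Σs = -506.
Row-reducing yields a = -603/301, b = 1145/903, c = -2558/903.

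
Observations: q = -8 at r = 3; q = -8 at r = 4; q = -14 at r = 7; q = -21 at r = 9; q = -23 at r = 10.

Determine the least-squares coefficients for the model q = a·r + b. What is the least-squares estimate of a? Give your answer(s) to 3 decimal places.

XᵀX·[a, b]ᵀ = Xᵀq reads: 255·a + 33·b = -573;  33·a + 5·b = -74.
Δ = 255·5 − 33² = 186.
a = ((-573)·5 − 33·(-74))/186 = -141/62; b = (255·(-74) − 33·(-573))/186 = 13/62.

a = -2.274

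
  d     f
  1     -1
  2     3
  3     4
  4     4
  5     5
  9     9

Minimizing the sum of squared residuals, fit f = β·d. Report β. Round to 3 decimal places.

Setting ∂/∂β … = 0 gives: 136·β = 139.
Hence β = 139 / 136 ≈ 1.02206.

β = 1.022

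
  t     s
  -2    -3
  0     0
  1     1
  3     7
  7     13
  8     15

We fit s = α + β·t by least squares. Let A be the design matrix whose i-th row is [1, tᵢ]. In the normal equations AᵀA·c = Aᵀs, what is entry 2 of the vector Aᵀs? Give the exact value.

239

Entry 2 ↔ basis t, so (Aᵀs)_{2} = Σᵢ (t)·sᵢ = (-2)·(-3) + (0)·(0) + (1)·(1) + (3)·(7) + (7)·(13) + (8)·(15) = 239.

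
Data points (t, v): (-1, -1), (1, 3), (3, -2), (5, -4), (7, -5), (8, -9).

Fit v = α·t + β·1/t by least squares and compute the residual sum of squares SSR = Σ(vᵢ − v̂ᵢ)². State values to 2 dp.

Setting ∂/∂α … = 0 gives: 149·α + 6·β = -129;  6·α + (1543249/705600)·β = 583/840.
(Σt·t = 149, Σt·1/t = 6, Σ1/t·1/t = 1543249/705600, Σt·v = -129, Σ1/t·v = 583/840.)
Δ = 149·(1543249/705600) − 6² = 204542501/705600.
α = ((-129)·(1543249/705600) − 6·(583/840))/(204542501/705600) = -202017441/204542501; β = (149·(583/840) − 6·(-129))/(204542501/705600) = 619102680/204542501.
Residuals: 212542738/204542501, 196542264/204542501, -9400239/204542501, 68096665/204542501, 302966342/204542501, -302130816/204542501; SSR = 1327843506/204542501.

SSR = 6.49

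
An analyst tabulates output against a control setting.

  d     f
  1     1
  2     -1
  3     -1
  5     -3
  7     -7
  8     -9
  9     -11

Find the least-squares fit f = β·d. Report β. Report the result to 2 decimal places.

Forming AᵀA = [[233]] and Aᵀf = [-239]ᵀ gives AᵀA·[β]ᵀ = Aᵀf.
Hence β = -239 / 233 ≈ -1.02575.

β = -1.03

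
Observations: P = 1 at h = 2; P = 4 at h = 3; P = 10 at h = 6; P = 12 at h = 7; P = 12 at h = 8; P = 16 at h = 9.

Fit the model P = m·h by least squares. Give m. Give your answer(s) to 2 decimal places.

Sums needed: Σh·h = 243.
For AᵀP: Σh·P = 398.
So AᵀA·[m]ᵀ = AᵀP: [[243]]·[m]ᵀ = [398]ᵀ.
m = 398/243 = 1.63786.

m = 1.64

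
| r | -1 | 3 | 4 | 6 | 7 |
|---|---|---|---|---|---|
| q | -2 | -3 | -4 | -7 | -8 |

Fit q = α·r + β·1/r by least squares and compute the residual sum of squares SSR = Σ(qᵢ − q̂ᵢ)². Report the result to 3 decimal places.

The normal system AᵀA·[α, β]ᵀ = Aᵀq is [[111, 5]; [5, 8621/7056]]·[α, β]ᵀ = [-121, -97/42]ᵀ.
Δ = 111·(8621/7056) − 5² = 260177/2352.
α = ((-121)·(8621/7056) − 5·(-97/42))/(260177/2352) = -961661/780531; β = (111·(-97/42) − 5·(-121))/(260177/2352) = 820008/260177.
Residuals: -1183/14727, -92206/260177, 109514/780531, -34585/260177, 135947/780531; SSR = 155905/780531.

SSR = 0.200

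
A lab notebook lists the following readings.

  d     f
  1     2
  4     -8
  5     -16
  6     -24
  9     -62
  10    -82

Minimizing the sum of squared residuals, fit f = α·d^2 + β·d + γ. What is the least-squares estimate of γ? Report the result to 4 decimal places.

Entries of AᵀA: Σd^2·d^2 = 18739, Σd^2·d = 2135, Σd^2 = 259, Σd·d = 259, Σd = 35, Σ1 = 6.
Moment sums: Σd^2·f = -14612, Σd·f = -1632, Σf = -190.
Normal equations: [[18739, 2135, 259]; [2135, 259, 35]; [259, 35, 6]]·[α, β, γ]ᵀ = [-14612, -1632, -190]ᵀ.
Solving the 3×3 system (Gaussian elimination) gives α = -5281/5334, β = 9173/5334, γ = 132/127.

γ = 1.0394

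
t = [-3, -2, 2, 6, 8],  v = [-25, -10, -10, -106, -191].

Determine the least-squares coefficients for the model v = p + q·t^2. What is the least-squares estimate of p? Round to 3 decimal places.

The normal system XᵀX·[p, q]ᵀ = Xᵀv is [[5, 117]; [117, 5505]]·[p, q]ᵀ = [-342, -16345]ᵀ.
det = 5·5505 − 117² = 13836.
p = ((-342)·5505 − 117·(-16345))/13836 = 9885/4612; q = (5·(-16345) − 117·(-342))/13836 = -41711/13836.

p = 2.143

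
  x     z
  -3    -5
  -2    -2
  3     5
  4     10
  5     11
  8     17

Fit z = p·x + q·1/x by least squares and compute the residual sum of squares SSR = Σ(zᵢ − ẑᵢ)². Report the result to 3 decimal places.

Sums needed: Σx·x = 127, Σx·1/x = 6, Σ1/x·1/x = 8501/14400.
For Aᵀz: Σx·z = 265, Σ1/x·z = 1339/120.
Normal equations: [[127, 6]; [6, 8501/14400]]·[p, q]ᵀ = [265, 1339/120]ᵀ.
det = 127·(8501/14400) − 6² = 561227/14400.
p = (265·(8501/14400) − 6·(1339/120))/(561227/14400) = 1288685/561227; q = (127·(1339/120) − 6·265)/(561227/14400) = -2489640/561227.
Residuals: 230040/561227, 210096/561227, -230040/561227, 1079940/561227, 228000/561227, -457416/561227; SSR = 2810736/561227.

SSR = 5.008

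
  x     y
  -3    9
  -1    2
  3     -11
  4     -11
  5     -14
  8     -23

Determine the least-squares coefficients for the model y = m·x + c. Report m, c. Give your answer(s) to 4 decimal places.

m = -2.8525, c = -0.3934

Sums needed: Σx·x = 124, Σx = 16, Σ1 = 6.
For Mᵀy: Σx·y = -360, Σy = -48.
MᵀM·[m, c]ᵀ = Mᵀy becomes [[124, 16]; [16, 6]]·[m, c]ᵀ = [-360, -48]ᵀ.
Δ = 124·6 − 16² = 488.
m = ((-360)·6 − 16·(-48))/488 = -174/61; c = (124·(-48) − 16·(-360))/488 = -24/61.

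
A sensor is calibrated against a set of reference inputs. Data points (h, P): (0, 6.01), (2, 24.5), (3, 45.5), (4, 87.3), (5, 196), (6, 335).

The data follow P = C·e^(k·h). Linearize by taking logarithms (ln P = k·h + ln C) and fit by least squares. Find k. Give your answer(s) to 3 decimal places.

k = 0.676

Taking logs, ln P = k·h + ln C, so regress ln P on h.
XᵀX = [[90.0000, 20.0000]; [20.0000, 6]], rhs = [97.0032, 24.3714]ᵀ  (here Σh = 20.0000, Σ(h)² = 90.0000, Σln P = 24.3714, Σh·ln P = 97.0032).
Solving (det = 140.0000): k = 0.67565, ln C = 1.80973.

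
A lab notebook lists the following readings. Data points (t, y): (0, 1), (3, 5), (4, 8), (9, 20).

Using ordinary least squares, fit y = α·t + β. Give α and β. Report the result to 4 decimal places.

α = 2.1667, β = -0.1667

From the data, Σt·t = 106, Σt = 16, Σ1 = 4.
Right-hand side: Σt·y = 227, Σy = 34.
So XᵀX·[α, β]ᵀ = Xᵀy: [[106, 16]; [16, 4]]·[α, β]ᵀ = [227, 34]ᵀ.
Eliminating β: 4·(row 1) − 16·(row 2) gives 168·α = 4·227 − 16·34 = 364, so α = 13/6.
Then β = (34 − 16·(13/6))/4 = -1/6.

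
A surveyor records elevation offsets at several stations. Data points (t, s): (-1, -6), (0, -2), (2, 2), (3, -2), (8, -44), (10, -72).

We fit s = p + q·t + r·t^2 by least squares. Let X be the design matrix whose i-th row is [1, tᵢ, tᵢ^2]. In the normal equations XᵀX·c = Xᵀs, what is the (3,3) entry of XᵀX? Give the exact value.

Row 3 ↔ basis t^2, column 3 ↔ basis t^2, so (XᵀX)_{3,3} = Σᵢ (t^2)·(t^2) = (1)·(1) + (0)·(0) + (4)·(4) + (9)·(9) + (64)·(64) + (100)·(100) = 14194.

14194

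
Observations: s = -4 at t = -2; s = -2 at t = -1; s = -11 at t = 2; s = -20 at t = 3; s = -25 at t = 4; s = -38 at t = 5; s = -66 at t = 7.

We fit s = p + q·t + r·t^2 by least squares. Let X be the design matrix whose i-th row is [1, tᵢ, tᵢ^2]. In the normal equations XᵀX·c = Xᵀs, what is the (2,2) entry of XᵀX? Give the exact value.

108

Row 2 ↔ basis t, column 2 ↔ basis t, so (XᵀX)_{2,2} = Σᵢ (t)·(t) = (-2)·(-2) + (-1)·(-1) + (2)·(2) + (3)·(3) + (4)·(4) + (5)·(5) + (7)·(7) = 108.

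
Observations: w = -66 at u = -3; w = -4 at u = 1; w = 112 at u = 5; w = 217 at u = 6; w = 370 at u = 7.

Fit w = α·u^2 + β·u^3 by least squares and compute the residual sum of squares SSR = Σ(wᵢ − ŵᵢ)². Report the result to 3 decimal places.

From the data, Σu^2·u^2 = 4404, Σu^2·u^3 = 27466, Σu^3·u^3 = 180660.
And Σu^2·w = 28144, Σu^3·w = 189560.
Eliminating β: 180660·(row 1) − 27466·(row 2) gives 41245484·α = 180660·28144 − 27466·189560 = -121959920, so α = -30489980/10311371.
Then β = (189560 − 27466·(-30489980/10311371))/180660 = 15454784/10311371.
Residuals: 11138502/10311371, -26210288/10311371, -2103564/1473053, -3026557/10311371, 1175054/1473053; SSR = 107132835/10311371.

SSR = 10.390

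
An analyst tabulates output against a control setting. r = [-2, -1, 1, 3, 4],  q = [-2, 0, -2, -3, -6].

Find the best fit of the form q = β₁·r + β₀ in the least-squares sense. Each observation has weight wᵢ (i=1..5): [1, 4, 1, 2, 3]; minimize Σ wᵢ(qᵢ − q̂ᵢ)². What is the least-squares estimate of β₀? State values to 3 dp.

Normal-equation sums: Σwᵢ·r·r = 75, Σwᵢ·r = 13, Σwᵢ·1 = 11.
And Σwᵢ·r·q = -88, Σwᵢ·q = -28.
Normal equations: [[75, 13]; [13, 11]]·[β₁, β₀]ᵀ = [-88, -28]ᵀ.
Eliminating β₀: 11·(row 1) − 13·(row 2) gives 656·β₁ = 11·(-88) − 13·(-28) = -604, so β₁ = -151/164.
Then β₀ = ((-28) − 13·(-151/164))/11 = -239/164.

β₀ = -1.457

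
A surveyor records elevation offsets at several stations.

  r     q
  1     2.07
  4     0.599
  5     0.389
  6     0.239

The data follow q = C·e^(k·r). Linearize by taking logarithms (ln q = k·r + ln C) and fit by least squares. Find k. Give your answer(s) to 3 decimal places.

k = -0.428

Linearized form: ln q = k·r + ln C. From the 4 transformed points,
Σr = 16.0000, Σ(r)² = 78.0000, Σln q = -2.1604, Σr·ln q = -14.6311.
Equations: 78.0000·k + 16.0000·ln C = -14.6311;  16.0000·k + 4·ln C = -2.1604.
Solving (det = 56.0000): k = -0.42781, ln C = 1.17116.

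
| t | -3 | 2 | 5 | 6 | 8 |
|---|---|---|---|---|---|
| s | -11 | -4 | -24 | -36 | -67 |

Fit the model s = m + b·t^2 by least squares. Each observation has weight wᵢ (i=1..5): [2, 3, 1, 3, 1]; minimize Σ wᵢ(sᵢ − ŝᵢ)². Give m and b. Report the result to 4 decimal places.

m = -0.1864, b = -1.0182

The normal equations are: 10·m + 227·b = -233;  227·m + 8819·b = -9022.
det = 10·8819 − 227² = 36661.
m = ((-233)·8819 − 227·(-9022))/36661 = -6833/36661; b = (10·(-9022) − 227·(-233))/36661 = -37329/36661.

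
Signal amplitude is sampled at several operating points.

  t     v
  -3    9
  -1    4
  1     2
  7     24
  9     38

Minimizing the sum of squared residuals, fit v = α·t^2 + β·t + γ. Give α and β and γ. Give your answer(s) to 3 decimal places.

α = 0.506, β = -0.584, γ = 2.644

Normal-equation sums: Σt^2·t^2 = 9045, Σt^2·t = 1045, Σt^2 = 141, Σt·t = 141, Σt = 13, Σ1 = 5.
For Xᵀv: Σt^2·v = 4341, Σt·v = 481, Σv = 77.
Inverting the 3×3 Gram matrix, [α, β, γ]ᵀ = [411/812, -237/406, 2147/812]ᵀ.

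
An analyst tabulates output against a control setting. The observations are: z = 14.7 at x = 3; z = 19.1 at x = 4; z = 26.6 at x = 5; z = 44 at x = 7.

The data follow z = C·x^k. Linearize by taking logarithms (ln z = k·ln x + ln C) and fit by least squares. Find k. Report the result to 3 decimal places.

k = 1.312

Taking logs, ln z = k·ln x + ln C, so regress ln z on ln x.
AᵀA = [[9.5056, 6.0403]; [6.0403, 4]], rhs = [19.6862, 12.7026]ᵀ  (here Σln x = 6.0403, Σ(ln x)² = 9.5056, Σln z = 12.7026, Σln x·ln z = 19.6862).
Δ = 9.5056·4 − (6.0403)² = 1.5378; k = (19.6862·4 − 6.0403·12.7026)/1.5378 = 1.31192, ln C = (9.5056·12.7026 − 6.0403·19.6862)/1.5378 = 1.19458.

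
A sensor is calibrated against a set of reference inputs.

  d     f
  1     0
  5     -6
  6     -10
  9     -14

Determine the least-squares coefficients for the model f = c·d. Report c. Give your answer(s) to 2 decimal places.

c = -1.51

The normal equations are: 143·c = -216.
Hence c = -216 / 143 ≈ -1.51049.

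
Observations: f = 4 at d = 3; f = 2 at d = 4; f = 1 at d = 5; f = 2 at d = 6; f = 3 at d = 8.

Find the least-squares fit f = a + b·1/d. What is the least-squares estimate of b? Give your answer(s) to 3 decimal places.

b = 6.245

Compute the Gram sums: Σ1 = 5, Σ1/d = 43/40, Σ1/d·1/d = 3701/14400.
Moment sums: Σf = 12, Σ1/d·f = 329/120.
Eliminating b: (3701/14400)·(row 1) − (43/40)·(row 2) gives (233/1800)·a = (3701/14400)·12 − (43/40)·(329/120) = 219/1600, so a = 1971/1864.
Then b = ((329/120) − (43/40)·(1971/1864))/(3701/14400) = 1455/233.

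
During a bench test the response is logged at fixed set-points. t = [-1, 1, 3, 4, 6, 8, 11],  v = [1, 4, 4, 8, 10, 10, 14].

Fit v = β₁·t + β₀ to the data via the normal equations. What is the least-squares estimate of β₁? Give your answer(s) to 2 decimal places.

With design matrix X, XᵀX = [[248, 32]; [32, 7]] and Xᵀv = [341, 51]ᵀ.
det = 248·7 − 32² = 712.
β₁ = (341·7 − 32·51)/712 = 755/712; β₀ = (248·51 − 32·341)/712 = 217/89.

β₁ = 1.06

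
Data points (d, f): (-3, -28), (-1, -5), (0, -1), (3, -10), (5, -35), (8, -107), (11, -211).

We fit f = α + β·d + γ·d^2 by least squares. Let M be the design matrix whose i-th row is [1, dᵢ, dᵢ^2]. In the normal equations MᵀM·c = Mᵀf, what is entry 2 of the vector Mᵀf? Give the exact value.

Entry 2 ↔ basis d, so (Mᵀf)_{2} = Σᵢ (d)·fᵢ = (-3)·(-28) + (-1)·(-5) + (0)·(-1) + (3)·(-10) + (5)·(-35) + (8)·(-107) + (11)·(-211) = -3293.

-3293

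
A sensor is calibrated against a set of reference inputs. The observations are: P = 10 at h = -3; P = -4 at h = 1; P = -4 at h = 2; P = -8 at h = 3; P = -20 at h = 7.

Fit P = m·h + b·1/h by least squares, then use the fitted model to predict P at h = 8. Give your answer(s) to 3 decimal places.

Normal-equation sums: Σh·h = 72, Σh·1/h = 5, Σ1/h·1/h = 2633/1764.
For MᵀP: Σh·P = -206, Σ1/h·P = -104/7.
MᵀM·[m, b]ᵀ = MᵀP becomes [[72, 5]; [5, 2633/1764]]·[m, b]ᵀ = [-206, -104/7]ᵀ.
Eliminating b: (2633/1764)·(row 1) − 5·(row 2) gives (4041/49)·m = (2633/1764)·(-206) − 5·(-104/7) = -205679/882, so m = -205679/72738.
Then b = ((-104/7) − 5·(-205679/72738))/(2633/1764) = -1946/4041.
At h = 8: P̂ = (-205679/72738)·(8) + (-1946/4041)·(1/8) = -3299621/145476.

P̂ = -22.682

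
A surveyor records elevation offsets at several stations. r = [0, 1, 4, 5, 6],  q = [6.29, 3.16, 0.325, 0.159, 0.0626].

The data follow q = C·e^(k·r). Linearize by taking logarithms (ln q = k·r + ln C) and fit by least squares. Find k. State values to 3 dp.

With ln qᵢ as the transformed response and rᵢ as the regressor:
XᵀX = [[78.0000, 16.0000]; [16.0000, 5]], rhs = [-29.1653, -2.7442]ᵀ  (here Σr = 16.0000, Σ(r)² = 78.0000, Σln q = -2.7442, Σr·ln q = -29.1653).
Slope k = (n·Σr·ln q − Σr·Σln q)/(n·Σ(r)² − (Σr)²) = (5·-29.1653 − 16.0000·-2.7442)/134.0000 = -0.76059; ln C = (Σln q − k·Σr)/n = 1.88504.

k = -0.761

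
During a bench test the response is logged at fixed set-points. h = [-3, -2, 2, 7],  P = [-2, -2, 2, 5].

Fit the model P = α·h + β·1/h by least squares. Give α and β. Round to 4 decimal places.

Setting ∂/∂α … = 0 gives: 66·α + 4·β = 49;  4·α + (557/882)·β = 71/21.
(Σh·h = 66, Σh·1/h = 4, Σ1/h·1/h = 557/882, Σh·P = 49, Σ1/h·P = 71/21.)
det = 66·(557/882) − 4² = 3775/147.
α = (49·(557/882) − 4·(71/21))/(3775/147) = 3073/4530; β = (66·(71/21) − 4·49)/(3775/147) = 798/755.

α = 0.6784, β = 1.0570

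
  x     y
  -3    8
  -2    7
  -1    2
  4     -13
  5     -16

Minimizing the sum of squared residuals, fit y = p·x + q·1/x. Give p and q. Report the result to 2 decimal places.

p = -3.22, q = 1.01

Sums needed: Σx·x = 55, Σx·1/x = 5, Σ1/x·1/x = 5269/3600.
Moment sums: Σx·y = -172, Σ1/x·y = -877/60.
Normal equations: [[55, 5]; [5, 5269/3600]]·[p, q]ᵀ = [-172, -877/60]ᵀ.
det = 55·(5269/3600) − 5² = 39959/720.
p = ((-172)·(5269/3600) − 5·(-877/60))/(39959/720) = -643168/199795; q = (55·(-877/60) − 5·(-172))/(39959/720) = 40380/39959.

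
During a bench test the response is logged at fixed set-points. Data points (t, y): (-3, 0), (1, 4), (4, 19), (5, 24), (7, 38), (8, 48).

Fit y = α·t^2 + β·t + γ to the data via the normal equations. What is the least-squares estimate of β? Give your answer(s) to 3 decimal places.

Entries of AᵀA: Σt^2·t^2 = 7460, Σt^2·t = 1018, Σt^2 = 164, Σt·t = 164, Σt = 22, Σ1 = 6.
Moment sums: Σt^2·y = 5842, Σt·y = 850, Σy = 133.
So AᵀA·[α, β, γ]ᵀ = Aᵀy: [[7460, 1018, 164]; [1018, 164, 22]; [164, 22, 6]]·[α, β, γ]ᵀ = [5842, 850, 133]ᵀ.
Solving the 3×3 system (Gaussian elimination) gives α = 395/894, β = 119507/55875, γ = 83719/37250.

β = 2.139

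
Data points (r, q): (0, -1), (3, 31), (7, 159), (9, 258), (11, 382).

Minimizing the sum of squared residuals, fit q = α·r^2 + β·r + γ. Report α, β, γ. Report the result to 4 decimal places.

α = 3.0032, β = 1.7902, γ = -1.1076

The normal system XᵀX·[α, β, γ]ᵀ = Xᵀq is [[23684, 2430, 260]; [2430, 260, 30]; [260, 30, 5]]·[α, β, γ]ᵀ = [75190, 7730, 829]ᵀ.
Row-reducing yields α = 2814/937, β = 8387/4685, γ = -5189/4685.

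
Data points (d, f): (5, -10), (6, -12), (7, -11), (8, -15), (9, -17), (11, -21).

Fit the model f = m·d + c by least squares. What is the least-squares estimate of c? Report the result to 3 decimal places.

c = 0.014

Normal-equation sums: Σd·d = 376, Σd = 46, Σ1 = 6.
For Aᵀf: Σd·f = -703, Σf = -86.
det = 376·6 − 46² = 140.
m = ((-703)·6 − 46·(-86))/140 = -131/70; c = (376·(-86) − 46·(-703))/140 = 1/70.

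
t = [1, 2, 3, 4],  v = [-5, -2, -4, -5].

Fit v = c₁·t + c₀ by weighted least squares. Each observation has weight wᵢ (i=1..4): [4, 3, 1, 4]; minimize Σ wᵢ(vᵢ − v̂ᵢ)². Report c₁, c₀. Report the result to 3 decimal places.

The normal system XᵀWX·[c₁, c₀]ᵀ = XᵀWv is [[89, 29]; [29, 12]]·[c₁, c₀]ᵀ = [-124, -50]ᵀ.
Δ = 89·12 − 29² = 227.
c₁ = ((-124)·12 − 29·(-50))/227 = -38/227; c₀ = (89·(-50) − 29·(-124))/227 = -854/227.

c₁ = -0.167, c₀ = -3.762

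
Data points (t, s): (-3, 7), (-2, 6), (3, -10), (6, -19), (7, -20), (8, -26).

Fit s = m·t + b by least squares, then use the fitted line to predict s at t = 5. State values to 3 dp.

Compute the Gram sums: Σt·t = 171, Σt = 19, Σ1 = 6.
Moment sums: Σt·s = -525, Σs = -62.
det = 171·6 − 19² = 665.
m = ((-525)·6 − 19·(-62))/665 = -1972/665; b = (171·(-62) − 19·(-525))/665 = -33/35.
At t = 5: ŝ = (-1972/665)·(5) + (-33/35)·(1) = -10487/665.

ŝ = -15.770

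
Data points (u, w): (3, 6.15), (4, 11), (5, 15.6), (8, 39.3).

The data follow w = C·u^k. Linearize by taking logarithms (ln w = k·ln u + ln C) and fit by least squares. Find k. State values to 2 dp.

k = 1.88

Taking logs, ln w = k·ln u + ln C, so regress ln w on ln u.
Σln u = 6.1738, Σ(ln u)² = 10.0431, Σln w = 10.6328, Σln u·ln w = 17.3754.
Equations: 10.0431·k + 6.1738·ln C = 17.3754;  6.1738·k + 4·ln C = 10.6328.
Slope k = (n·Σln u·ln w − Σln u·Σln w)/(n·Σ(ln u)² − (Σln u)²) = (4·17.3754 − 6.1738·10.6328)/2.0569 = 1.87507; ln C = (Σln w − k·Σln u)/n = -0.23586.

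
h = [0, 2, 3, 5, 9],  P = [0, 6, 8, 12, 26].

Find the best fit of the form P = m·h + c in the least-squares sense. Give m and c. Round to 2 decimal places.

m = 2.83, c = -0.35

With design matrix A, AᵀA = [[119, 19]; [19, 5]] and AᵀP = [330, 52]ᵀ.
Determinant 119·5 − 19² = 234.
m = (330·5 − 19·52)/234 = 331/117; c = (119·52 − 19·330)/234 = -41/117.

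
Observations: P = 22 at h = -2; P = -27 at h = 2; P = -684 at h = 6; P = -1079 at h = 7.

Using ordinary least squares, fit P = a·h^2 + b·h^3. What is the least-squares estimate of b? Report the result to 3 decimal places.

With design matrix X, XᵀX = [[3729, 24583]; [24583, 164433]] and XᵀP = [-77515, -518233]ᵀ.
det = 3729·164433 − 24583² = 8846768.
a = ((-77515)·164433 − 24583·(-518233))/8846768 = -225077/315956; b = (3729·(-518233) − 24583·(-77515))/8846768 = -962129/315956.

b = -3.045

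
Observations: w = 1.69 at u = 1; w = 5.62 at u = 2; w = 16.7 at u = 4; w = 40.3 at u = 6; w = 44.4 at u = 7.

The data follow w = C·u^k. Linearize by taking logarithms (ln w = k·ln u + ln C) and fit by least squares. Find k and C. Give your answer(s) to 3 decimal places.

k = 1.708, C = 1.688

With ln wᵢ as the transformed response and ln uᵢ as the regressor:
Over the data: Σln u = 5.8171, Σ(ln u)² = 9.3992, Σln w = 12.5561, Σln u·ln w = 19.1039.
Normal system: [[9.3992, 5.8171]; [5.8171, 5]]·[k, ln C]ᵀ = [19.1039, 12.5561]ᵀ.
Slope k = (n·Σln u·ln w − Σln u·Σln w)/(n·Σ(ln u)² − (Σln u)²) = (5·19.1039 − 5.8171·12.5561)/13.1574 = 1.70849; ln C = (Σln w − k·Σln u)/n = 0.52351, so C = exp(0.52351) = 1.68794.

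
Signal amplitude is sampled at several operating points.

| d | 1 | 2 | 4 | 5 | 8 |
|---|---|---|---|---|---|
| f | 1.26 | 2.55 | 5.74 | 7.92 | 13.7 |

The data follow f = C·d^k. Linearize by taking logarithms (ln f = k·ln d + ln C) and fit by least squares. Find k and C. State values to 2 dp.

k = 1.16, C = 1.21

Taking logs, ln f = k·ln d + ln C, so regress ln f on ln d.
XᵀX = [[9.3166, 5.7683]; [5.7683, 5]], rhs = [11.8446, 7.6015]ᵀ  (here Σln d = 5.7683, Σ(ln d)² = 9.3166, Σln f = 7.6015, Σln d·ln f = 11.8446).
Solving (det = 13.3096): k = 1.15522, ln C = 0.18756, so C = exp(0.18756) = 1.20630.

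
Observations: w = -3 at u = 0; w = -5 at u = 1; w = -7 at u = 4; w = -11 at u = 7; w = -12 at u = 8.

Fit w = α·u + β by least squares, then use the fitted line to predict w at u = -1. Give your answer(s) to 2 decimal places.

MᵀM·[α, β]ᵀ = Mᵀw reads: 130·α + 20·β = -206;  20·α + 5·β = -38.
Determinant 130·5 − 20² = 250.
α = ((-206)·5 − 20·(-38))/250 = -27/25; β = (130·(-38) − 20·(-206))/250 = -82/25.
At u = -1: ŵ = (-27/25)·(-1) + (-82/25)·(1) = -11/5.

ŵ = -2.20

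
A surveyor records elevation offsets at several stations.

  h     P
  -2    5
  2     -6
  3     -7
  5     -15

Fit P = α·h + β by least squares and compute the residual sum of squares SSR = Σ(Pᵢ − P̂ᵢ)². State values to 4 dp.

SSR = 3.3654

The normal system AᵀA·[α, β]ᵀ = AᵀP is [[42, 8]; [8, 4]]·[α, β]ᵀ = [-118, -23]ᵀ.
det = 42·4 − 8² = 104.
α = ((-118)·4 − 8·(-23))/104 = -36/13; β = (42·(-23) − 8·(-118))/104 = -11/52.
Residuals: -17/52, -1/4, 79/52, -49/52; SSR = 175/52.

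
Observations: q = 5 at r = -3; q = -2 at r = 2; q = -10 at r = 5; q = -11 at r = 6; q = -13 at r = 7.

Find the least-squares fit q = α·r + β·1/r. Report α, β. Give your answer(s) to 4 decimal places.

α = -1.9745, β = 3.3728

Setting ∂/∂α … = 0 gives: 123·α + 5·β = -226;  5·α + (9907/22050)·β = -117/14.
det = 123·(9907/22050) − 5² = 222437/7350.
α = ((-226)·(9907/22050) − 5·(-117/14))/(222437/7350) = -1317607/667311; β = (123·(-117/14) − 5·(-226))/(222437/7350) = 750225/222437.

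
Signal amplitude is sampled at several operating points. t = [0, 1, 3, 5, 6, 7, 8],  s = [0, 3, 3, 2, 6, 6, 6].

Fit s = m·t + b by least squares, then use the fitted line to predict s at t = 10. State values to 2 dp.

ŝ = 7.48

The normal system MᵀM·[m, b]ᵀ = Mᵀs is [[184, 30]; [30, 7]]·[m, b]ᵀ = [148, 26]ᵀ.
Eliminating b: 7·(row 1) − 30·(row 2) gives 388·m = 7·148 − 30·26 = 256, so m = 64/97.
Then b = (26 − 30·(64/97))/7 = 86/97.
At t = 10: ŝ = (64/97)·(10) + (86/97)·(1) = 726/97.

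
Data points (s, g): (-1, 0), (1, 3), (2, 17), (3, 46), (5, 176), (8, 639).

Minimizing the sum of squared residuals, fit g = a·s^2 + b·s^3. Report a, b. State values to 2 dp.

a = 2.15, b = 0.98

Setting ∂/∂a … = 0 gives: 4820·a + 36168·b = 45781;  36168·a + 278564·b = 350549.
(Σs^2·s^2 = 4820, Σs^2·s^3 = 36168, Σs^3·s^3 = 278564, Σs^2·g = 45781, Σs^3·g = 350549.)
Determinant 4820·278564 − 36168² = 34554256.
a = (45781·278564 − 36168·350549)/34554256 = 1688233/785324; b = (4820·350549 − 36168·45781)/34554256 = 8459743/8638564.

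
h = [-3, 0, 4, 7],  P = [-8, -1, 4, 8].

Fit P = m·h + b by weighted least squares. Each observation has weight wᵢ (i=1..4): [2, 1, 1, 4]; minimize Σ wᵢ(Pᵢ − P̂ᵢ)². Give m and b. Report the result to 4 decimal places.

The normal system MᵀWM·[m, b]ᵀ = MᵀWP is [[230, 26]; [26, 8]]·[m, b]ᵀ = [288, 19]ᵀ.
Determinant 230·8 − 26² = 1164.
m = (288·8 − 26·19)/1164 = 905/582; b = (230·19 − 26·288)/1164 = -1559/582.

m = 1.5550, b = -2.6787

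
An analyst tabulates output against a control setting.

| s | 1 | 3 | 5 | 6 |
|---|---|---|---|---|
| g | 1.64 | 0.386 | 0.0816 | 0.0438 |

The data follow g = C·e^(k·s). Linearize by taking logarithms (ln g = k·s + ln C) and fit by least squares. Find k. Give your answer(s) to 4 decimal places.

With ln gᵢ as the transformed response and sᵢ as the regressor:
Σs = 15.0000, Σ(s)² = 71.0000, Σln g = -6.0913, Σs·ln g = -33.6594.
Equations: 71.0000·k + 15.0000·ln C = -33.6594;  15.0000·k + 4·ln C = -6.0913.
Δ = 71.0000·4 − (15.0000)² = 59.0000; k = (-33.6594·4 − 15.0000·-6.0913)/59.0000 = -0.73337, ln C = (71.0000·-6.0913 − 15.0000·-33.6594)/59.0000 = 1.22731.

k = -0.7334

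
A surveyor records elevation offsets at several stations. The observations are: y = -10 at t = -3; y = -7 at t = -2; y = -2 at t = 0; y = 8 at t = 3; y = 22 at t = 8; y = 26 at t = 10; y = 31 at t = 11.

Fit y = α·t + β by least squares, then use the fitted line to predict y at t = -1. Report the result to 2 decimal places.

The normal equations are: 307·α + 27·β = 845;  27·α + 7·β = 68.
(Σt·t = 307, Σt = 27, Σ1 = 7, Σt·y = 845, Σy = 68.)
Eliminating β: 7·(row 1) − 27·(row 2) gives 1420·α = 7·845 − 27·68 = 4079, so α = 4079/1420.
Then β = (68 − 27·(4079/1420))/7 = -1939/1420.
At t = -1: ŷ = (4079/1420)·(-1) + (-1939/1420)·(1) = -3009/710.

ŷ = -4.24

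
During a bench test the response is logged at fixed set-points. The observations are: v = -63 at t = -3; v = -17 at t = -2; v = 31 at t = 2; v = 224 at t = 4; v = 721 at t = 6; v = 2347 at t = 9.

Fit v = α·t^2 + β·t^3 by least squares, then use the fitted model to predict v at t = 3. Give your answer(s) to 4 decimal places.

The normal system XᵀX·[α, β]ᵀ = Xᵀv is [[8226, 67606]; [67606, 583050]]·[α, β]ᵀ = [219136, 1883120]ᵀ.
Δ = 8226·583050 − 67606² = 225598064.
α = (219136·583050 − 67606·1883120)/225598064 = 28564630/14099879; β = (8226·1883120 − 67606·219136)/225598064 = 42227294/14099879.
At t = 3: v̂ = (28564630/14099879)·(9) + (42227294/14099879)·(27) = 1397218608/14099879.

v̂ = 99.0944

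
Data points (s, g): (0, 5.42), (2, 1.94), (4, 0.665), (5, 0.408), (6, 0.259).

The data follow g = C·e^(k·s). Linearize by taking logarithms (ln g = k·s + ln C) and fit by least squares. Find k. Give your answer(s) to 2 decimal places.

Let Y = ln g. Fitting Y = k·s + ln C by least squares:
XᵀX = [[81.0000, 17.0000]; [17.0000, 5]], rhs = [-12.8945, -0.3026]ᵀ  (here Σs = 17.0000, Σ(s)² = 81.0000, Σln g = -0.3026, Σs·ln g = -12.8945).
Solving (det = 116.0000): k = -0.51145, ln C = 1.67841.

k = -0.51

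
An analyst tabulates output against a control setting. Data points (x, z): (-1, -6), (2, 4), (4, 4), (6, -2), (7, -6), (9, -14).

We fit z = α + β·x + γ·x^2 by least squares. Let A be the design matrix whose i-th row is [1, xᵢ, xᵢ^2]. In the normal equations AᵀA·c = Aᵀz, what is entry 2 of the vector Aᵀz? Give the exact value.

Entry 2 ↔ basis x, so (Aᵀz)_{2} = Σᵢ (x)·zᵢ = (-1)·(-6) + (2)·(4) + (4)·(4) + (6)·(-2) + (7)·(-6) + (9)·(-14) = -150.

-150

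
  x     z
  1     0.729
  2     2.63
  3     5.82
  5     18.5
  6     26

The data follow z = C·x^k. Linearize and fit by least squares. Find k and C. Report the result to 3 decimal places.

k = 2.014, C = 0.688

Let Y = ln z. Fitting Y = k·ln x + ln C by least squares:
Σln x = 5.1930, Σ(ln x)² = 7.4881, Σln z = 8.5881, Σln x·ln z = 13.1389.
Equations: 7.4881·k + 5.1930·ln C = 13.1389;  5.1930·k + 5·ln C = 8.5881.
Δ = 7.4881·5 − (5.1930)² = 10.4737; k = (13.1389·5 − 5.1930·8.5881)/10.4737 = 2.01431, ln C = (7.4881·8.5881 − 5.1930·13.1389)/10.4737 = -0.37443, so C = exp(-0.37443) = 0.68768.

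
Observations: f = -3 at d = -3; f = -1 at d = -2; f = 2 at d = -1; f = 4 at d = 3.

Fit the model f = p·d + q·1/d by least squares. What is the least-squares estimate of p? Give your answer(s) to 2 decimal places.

p = 1.54

AᵀA·[p, q]ᵀ = Aᵀf reads: 23·p + 4·q = 21;  4·p + (53/36)·q = 5/6.
(Σd·d = 23, Σd·1/d = 4, Σ1/d·1/d = 53/36, Σd·f = 21, Σ1/d·f = 5/6.)
det = 23·(53/36) − 4² = 643/36.
p = (21·(53/36) − 4·(5/6))/(643/36) = 993/643; q = (23·(5/6) − 4·21)/(643/36) = -2334/643.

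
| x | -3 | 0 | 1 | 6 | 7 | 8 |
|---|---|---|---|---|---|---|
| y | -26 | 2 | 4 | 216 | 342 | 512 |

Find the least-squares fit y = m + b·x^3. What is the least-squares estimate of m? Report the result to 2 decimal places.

The normal equations are: 6·m + 1045·b = 1050;  1045·m + 427179·b = 426812.
(Σ1 = 6, Σx^3 = 1045, Σx^3·x^3 = 427179, Σy = 1050, Σx^3·y = 426812.)
Determinant 6·427179 − 1045² = 1471049.
m = (1050·427179 − 1045·426812)/1471049 = 2519410/1471049; b = (6·426812 − 1045·1050)/1471049 = 1463622/1471049.

m = 1.71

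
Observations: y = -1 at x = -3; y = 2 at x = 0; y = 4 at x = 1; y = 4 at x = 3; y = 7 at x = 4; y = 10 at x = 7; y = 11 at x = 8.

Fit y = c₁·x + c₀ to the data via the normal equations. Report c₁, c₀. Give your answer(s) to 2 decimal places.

c₁ = 1.09, c₀ = 2.16

With design matrix M, MᵀM = [[148, 20]; [20, 7]] and Mᵀy = [205, 37]ᵀ.
Δ = 148·7 − 20² = 636.
c₁ = (205·7 − 20·37)/636 = 695/636; c₀ = (148·37 − 20·205)/636 = 344/159.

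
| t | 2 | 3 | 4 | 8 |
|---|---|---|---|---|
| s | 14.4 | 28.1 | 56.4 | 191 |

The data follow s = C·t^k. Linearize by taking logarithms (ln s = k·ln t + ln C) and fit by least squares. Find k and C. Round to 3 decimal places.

Let Y = ln s. Fitting Y = k·ln t + ln C by least squares:
Σln t = 5.2575, Σ(ln t)² = 7.9333, Σln s = 15.2877, Σln t·ln s = 22.0255.
Equations: 7.9333·k + 5.2575·ln C = 22.0255;  5.2575·k + 4·ln C = 15.2877.
Slope k = (n·Σln t·ln s − Σln t·Σln s)/(n·Σ(ln t)² − (Σln t)²) = (4·22.0255 − 5.2575·15.2877)/4.0919 = 1.88829; ln C = (Σln s − k·Σln t)/n = 1.34001, so C = exp(1.34001) = 3.81910.

k = 1.888, C = 3.819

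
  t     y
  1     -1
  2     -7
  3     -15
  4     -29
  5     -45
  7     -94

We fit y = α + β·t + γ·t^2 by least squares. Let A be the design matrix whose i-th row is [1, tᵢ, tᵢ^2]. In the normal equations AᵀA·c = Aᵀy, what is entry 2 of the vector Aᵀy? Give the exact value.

Entry 2 ↔ basis t, so (Aᵀy)_{2} = Σᵢ (t)·yᵢ = (1)·(-1) + (2)·(-7) + (3)·(-15) + (4)·(-29) + (5)·(-45) + (7)·(-94) = -1059.

-1059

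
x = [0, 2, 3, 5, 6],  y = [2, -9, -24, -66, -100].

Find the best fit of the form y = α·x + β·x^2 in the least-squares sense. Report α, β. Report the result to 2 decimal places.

Setting ∂/∂α … = 0 gives: 74·α + 376·β = -1020;  376·α + 2018·β = -5502.
Eliminating β: 2018·(row 1) − 376·(row 2) gives 7956·α = 2018·(-1020) − 376·(-5502) = 10392, so α = 866/663.
Then β = ((-5502) − 376·(866/663))/2018 = -1969/663.

α = 1.31, β = -2.97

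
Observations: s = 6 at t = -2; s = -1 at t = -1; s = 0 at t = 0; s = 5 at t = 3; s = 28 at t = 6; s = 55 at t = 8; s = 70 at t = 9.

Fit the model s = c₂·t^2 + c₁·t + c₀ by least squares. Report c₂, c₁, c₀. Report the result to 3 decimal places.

With design matrix A, AᵀA = [[12051, 1475, 195]; [1475, 195, 23]; [195, 23, 7]] and Aᵀs = [10266, 1242, 163]ᵀ.
Solving the 3×3 system (Gaussian elimination) gives c₂ = 165199/165284, c₁ = -176355/165284, c₀ = -43441/41321.

c₂ = 0.999, c₁ = -1.067, c₀ = -1.051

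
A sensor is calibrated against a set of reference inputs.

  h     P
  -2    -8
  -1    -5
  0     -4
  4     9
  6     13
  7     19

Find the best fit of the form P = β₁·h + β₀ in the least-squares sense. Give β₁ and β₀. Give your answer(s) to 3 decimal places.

β₁ = 2.891, β₀ = -2.745

Setting ∂/∂β₁ … = 0 gives: 106·β₁ + 14·β₀ = 268;  14·β₁ + 6·β₀ = 24.
Eliminating β₀: 6·(row 1) − 14·(row 2) gives 440·β₁ = 6·268 − 14·24 = 1272, so β₁ = 159/55.
Then β₀ = (24 − 14·(159/55))/6 = -151/55.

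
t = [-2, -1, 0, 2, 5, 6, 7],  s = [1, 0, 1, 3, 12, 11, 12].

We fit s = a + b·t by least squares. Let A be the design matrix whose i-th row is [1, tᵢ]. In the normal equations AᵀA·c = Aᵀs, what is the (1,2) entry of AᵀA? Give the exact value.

Row 1 ↔ basis 1, column 2 ↔ basis t, so (AᵀA)_{1,2} = Σᵢ t = (1)·(-2) + (1)·(-1) + (1)·(0) + (1)·(2) + (1)·(5) + (1)·(6) + (1)·(7) = 17.

17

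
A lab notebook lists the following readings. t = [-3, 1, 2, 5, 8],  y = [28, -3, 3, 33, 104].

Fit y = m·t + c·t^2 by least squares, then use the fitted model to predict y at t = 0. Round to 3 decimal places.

Forming XᵀX = [[103, 619]; [619, 4819]] and Xᵀy = [916, 7742]ᵀ gives XᵀX·[m, c]ᵀ = Xᵀy.
Determinant 103·4819 − 619² = 113196.
m = (916·4819 − 619·7742)/113196 = -189047/56598; c = (103·7742 − 619·916)/113196 = 115211/56598.
At t = 0: ŷ = (-189047/56598)·(0) + (115211/56598)·(0) = 0.

ŷ = 0.000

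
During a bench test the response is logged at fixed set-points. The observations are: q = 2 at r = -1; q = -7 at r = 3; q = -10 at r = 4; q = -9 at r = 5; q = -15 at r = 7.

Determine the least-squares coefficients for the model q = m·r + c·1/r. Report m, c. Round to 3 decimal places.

m = -2.124, c = -0.128

Setting ∂/∂m … = 0 gives: 100·m + 5·c = -213;  5·m + (217681/176400)·c = -2263/210.
Eliminating c: (217681/176400)·(row 1) − 5·(row 2) gives (173581/1764)·m = (217681/176400)·(-213) − 5·(-2263/210) = -4095717/19600, so m = -36861453/17358100.
Then c = ((-2263/210) − 5·(-36861453/17358100))/(217681/176400) = -22260/173581.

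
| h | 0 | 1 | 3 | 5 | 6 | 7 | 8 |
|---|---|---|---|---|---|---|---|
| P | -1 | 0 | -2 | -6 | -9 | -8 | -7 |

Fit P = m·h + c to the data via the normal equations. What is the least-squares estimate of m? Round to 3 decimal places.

The normal system XᵀX·[m, c]ᵀ = XᵀP is [[184, 30]; [30, 7]]·[m, c]ᵀ = [-202, -33]ᵀ.
Eliminating c: 7·(row 1) − 30·(row 2) gives 388·m = 7·(-202) − 30·(-33) = -424, so m = -106/97.
Then c = ((-33) − 30·(-106/97))/7 = -3/97.

m = -1.093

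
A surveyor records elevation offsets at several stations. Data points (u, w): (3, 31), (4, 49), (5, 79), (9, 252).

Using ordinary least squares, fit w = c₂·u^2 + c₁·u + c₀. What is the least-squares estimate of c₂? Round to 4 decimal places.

Compute the Gram sums: Σu^2·u^2 = 7523, Σu^2·u = 945, Σu^2 = 131, Σu·u = 131, Σu = 21, Σ1 = 4.
And Σu^2·w = 23450, Σu·w = 2952, Σw = 411.
So MᵀM·[c₂, c₁, c₀]ᵀ = Mᵀw: [[7523, 945, 131]; [945, 131, 21]; [131, 21, 4]]·[c₂, c₁, c₀]ᵀ = [23450, 2952, 411]ᵀ.
Row-reducing yields c₂ = 5933/1804, c₁ = -4503/1804, c₀ = 334/41.

c₂ = 3.2888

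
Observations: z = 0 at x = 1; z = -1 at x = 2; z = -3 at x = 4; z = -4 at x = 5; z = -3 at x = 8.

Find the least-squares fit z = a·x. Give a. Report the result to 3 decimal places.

MᵀM·[a]ᵀ = Mᵀz reads: 110·a = -58.
a = (-58)/110 = -0.527273.

a = -0.527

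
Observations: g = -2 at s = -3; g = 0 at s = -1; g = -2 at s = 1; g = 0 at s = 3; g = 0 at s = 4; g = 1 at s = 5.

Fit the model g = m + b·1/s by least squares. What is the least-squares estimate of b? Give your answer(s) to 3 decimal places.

b = -0.396

Entries of MᵀM: Σ1 = 6, Σ1/s = 9/20, Σ1/s·1/s = 8369/3600.
Right-hand side: Σg = -3, Σ1/s·g = -17/15.
So MᵀM·[m, b]ᵀ = Mᵀg: [[6, 9/20]; [9/20, 8369/3600]]·[m, b]ᵀ = [-3, -17/15]ᵀ.
Determinant 6·(8369/3600) − (9/20)² = 3299/240.
m = ((-3)·(8369/3600) − (9/20)·(-17/15))/(3299/240) = -7757/16495; b = (6·(-17/15) − (9/20)·(-3))/(3299/240) = -1308/3299.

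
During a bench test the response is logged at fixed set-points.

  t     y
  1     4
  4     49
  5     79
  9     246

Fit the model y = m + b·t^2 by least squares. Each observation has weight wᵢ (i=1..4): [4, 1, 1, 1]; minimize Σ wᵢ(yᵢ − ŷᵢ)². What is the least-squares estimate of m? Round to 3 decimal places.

m = 1.203

The normal system MᵀWM·[m, b]ᵀ = MᵀWy is [[7, 126]; [126, 7446]]·[m, b]ᵀ = [390, 22701]ᵀ.
Eliminating b: 7446·(row 1) − 126·(row 2) gives 36246·m = 7446·390 − 126·22701 = 43614, so m = 7269/6041.
Then b = (22701 − 126·(7269/6041))/7446 = 5227/1726.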